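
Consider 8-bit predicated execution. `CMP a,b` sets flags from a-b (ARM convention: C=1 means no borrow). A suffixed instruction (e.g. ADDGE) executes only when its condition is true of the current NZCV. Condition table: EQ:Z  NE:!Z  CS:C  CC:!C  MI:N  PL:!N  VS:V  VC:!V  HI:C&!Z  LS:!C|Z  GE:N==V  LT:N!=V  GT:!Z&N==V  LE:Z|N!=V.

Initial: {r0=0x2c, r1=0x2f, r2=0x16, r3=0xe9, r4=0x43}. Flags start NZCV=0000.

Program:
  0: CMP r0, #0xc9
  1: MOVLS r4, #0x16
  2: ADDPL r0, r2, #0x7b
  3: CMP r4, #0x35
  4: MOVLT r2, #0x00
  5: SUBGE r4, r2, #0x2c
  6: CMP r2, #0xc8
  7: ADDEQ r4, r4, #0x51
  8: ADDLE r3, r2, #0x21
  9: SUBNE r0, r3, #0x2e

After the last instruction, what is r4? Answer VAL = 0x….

VAL = 0x16

[0] flags=0000 → (cmp)
[1] flags=0000 LS?T → r4=0x16
[2] flags=0000 PL?T → r0=0x91
[3] flags=1000 → (cmp)
[4] flags=1000 LT?T → r2=0x00
[5] flags=1000 GE?F → skip
[6] flags=0000 → (cmp)
[7] flags=0000 EQ?F → skip
[8] flags=0000 LE?F → skip
[9] flags=0000 NE?T → r0=0xbb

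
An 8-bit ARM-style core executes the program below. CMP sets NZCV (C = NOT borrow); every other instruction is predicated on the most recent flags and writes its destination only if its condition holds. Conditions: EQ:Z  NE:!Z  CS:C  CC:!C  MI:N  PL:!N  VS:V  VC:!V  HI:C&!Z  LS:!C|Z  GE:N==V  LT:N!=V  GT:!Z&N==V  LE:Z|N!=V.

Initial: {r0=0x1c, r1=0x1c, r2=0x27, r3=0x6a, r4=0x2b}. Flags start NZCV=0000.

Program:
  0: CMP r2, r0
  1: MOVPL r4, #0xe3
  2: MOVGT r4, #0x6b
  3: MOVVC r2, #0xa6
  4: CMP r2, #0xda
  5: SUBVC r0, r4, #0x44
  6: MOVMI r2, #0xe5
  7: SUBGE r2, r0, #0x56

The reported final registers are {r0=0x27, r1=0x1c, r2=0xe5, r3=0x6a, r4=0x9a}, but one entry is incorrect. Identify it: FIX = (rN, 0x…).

[0] flags=0010 → (cmp)
[1] flags=0010 PL?T → r4=0xe3
[2] flags=0010 GT?T → r4=0x6b
[3] flags=0010 VC?T → r2=0xa6
[4] flags=1000 → (cmp)
[5] flags=1000 VC?T → r0=0x27
[6] flags=1000 MI?T → r2=0xe5
[7] flags=1000 GE?F → skip

FIX = (r4, 0x6b)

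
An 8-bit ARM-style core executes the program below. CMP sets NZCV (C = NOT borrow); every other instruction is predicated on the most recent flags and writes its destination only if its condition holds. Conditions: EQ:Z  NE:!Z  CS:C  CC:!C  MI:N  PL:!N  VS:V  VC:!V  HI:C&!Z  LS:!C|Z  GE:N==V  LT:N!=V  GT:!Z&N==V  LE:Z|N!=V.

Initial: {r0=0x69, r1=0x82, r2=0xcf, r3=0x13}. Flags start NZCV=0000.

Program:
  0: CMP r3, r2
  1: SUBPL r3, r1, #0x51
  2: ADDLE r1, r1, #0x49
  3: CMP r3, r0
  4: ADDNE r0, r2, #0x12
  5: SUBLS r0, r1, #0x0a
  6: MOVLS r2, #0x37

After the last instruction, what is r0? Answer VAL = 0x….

[0] flags=0000 → (cmp)
[1] flags=0000 PL?T → r3=0x31
[2] flags=0000 LE?F → skip
[3] flags=1000 → (cmp)
[4] flags=1000 NE?T → r0=0xe1
[5] flags=1000 LS?T → r0=0x78
[6] flags=1000 LS?T → r2=0x37

VAL = 0x78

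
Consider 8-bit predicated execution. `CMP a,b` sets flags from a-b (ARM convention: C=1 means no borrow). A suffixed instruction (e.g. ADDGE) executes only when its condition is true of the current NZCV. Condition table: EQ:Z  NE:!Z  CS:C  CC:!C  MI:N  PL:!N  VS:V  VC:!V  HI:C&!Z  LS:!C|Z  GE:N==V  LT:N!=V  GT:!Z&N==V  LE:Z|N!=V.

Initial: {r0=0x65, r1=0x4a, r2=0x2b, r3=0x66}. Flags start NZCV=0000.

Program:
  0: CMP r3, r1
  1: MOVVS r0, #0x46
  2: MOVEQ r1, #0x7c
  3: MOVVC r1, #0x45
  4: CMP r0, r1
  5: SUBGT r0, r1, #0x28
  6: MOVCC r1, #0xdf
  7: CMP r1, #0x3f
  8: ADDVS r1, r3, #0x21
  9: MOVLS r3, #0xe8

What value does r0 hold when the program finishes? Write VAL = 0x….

[0] flags=0010 → (cmp)
[1] flags=0010 VS?F → skip
[2] flags=0010 EQ?F → skip
[3] flags=0010 VC?T → r1=0x45
[4] flags=0010 → (cmp)
[5] flags=0010 GT?T → r0=0x1d
[6] flags=0010 CC?F → skip
[7] flags=0010 → (cmp)
[8] flags=0010 VS?F → skip
[9] flags=0010 LS?F → skip

VAL = 0x1d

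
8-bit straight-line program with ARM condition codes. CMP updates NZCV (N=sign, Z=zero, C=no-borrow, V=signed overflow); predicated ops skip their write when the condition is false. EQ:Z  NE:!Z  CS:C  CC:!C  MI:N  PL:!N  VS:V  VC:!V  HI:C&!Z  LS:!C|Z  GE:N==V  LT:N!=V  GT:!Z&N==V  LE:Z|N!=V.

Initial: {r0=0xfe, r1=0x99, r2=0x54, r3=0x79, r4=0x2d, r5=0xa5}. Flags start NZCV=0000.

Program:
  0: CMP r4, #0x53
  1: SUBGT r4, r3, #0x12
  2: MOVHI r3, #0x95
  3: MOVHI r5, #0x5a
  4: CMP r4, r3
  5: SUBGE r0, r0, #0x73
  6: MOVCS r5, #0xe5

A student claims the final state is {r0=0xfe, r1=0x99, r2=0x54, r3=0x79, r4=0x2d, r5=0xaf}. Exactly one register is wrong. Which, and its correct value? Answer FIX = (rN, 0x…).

0: ✓ CMP  NZCV=1000
1: · SUBGT
2: · MOVHI
3: · MOVHI
4: ✓ CMP  NZCV=1000
5: · SUBGE
6: · MOVCS

FIX = (r5, 0xa5)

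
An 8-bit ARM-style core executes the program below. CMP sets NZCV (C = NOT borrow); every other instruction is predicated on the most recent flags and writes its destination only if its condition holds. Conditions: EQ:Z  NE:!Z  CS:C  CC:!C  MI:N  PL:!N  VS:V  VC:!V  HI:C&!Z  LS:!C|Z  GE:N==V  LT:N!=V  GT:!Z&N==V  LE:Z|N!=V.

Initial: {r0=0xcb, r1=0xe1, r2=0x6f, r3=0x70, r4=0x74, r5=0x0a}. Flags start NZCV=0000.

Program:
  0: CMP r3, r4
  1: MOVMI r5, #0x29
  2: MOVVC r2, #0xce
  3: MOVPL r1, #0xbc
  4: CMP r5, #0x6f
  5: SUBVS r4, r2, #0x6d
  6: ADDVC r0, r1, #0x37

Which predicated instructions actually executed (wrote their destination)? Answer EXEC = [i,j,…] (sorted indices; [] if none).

0: ✓ CMP  NZCV=1000
1: ✓ MOVMI  r5←0x29
2: ✓ MOVVC  r2←0xce
3: · MOVPL
4: ✓ CMP  NZCV=1000
5: · SUBVS
6: ✓ ADDVC  r0←0x18

EXEC = [1,2,6]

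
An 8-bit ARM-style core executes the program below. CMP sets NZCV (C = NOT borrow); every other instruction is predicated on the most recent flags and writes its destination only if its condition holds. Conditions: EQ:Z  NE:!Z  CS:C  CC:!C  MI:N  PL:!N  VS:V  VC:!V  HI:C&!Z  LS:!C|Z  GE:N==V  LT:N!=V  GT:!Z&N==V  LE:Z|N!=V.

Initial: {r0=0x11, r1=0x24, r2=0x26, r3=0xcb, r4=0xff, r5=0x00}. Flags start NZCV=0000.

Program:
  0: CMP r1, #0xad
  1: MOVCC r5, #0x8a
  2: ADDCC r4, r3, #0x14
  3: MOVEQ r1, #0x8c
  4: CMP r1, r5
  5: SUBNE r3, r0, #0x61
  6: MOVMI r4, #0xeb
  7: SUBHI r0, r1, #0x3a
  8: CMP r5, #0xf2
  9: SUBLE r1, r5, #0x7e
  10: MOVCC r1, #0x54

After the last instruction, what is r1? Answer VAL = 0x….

[0] flags=0000 → (cmp)
[1] flags=0000 CC?T → r5=0x8a
[2] flags=0000 CC?T → r4=0xdf
[3] flags=0000 EQ?F → skip
[4] flags=1001 → (cmp)
[5] flags=1001 NE?T → r3=0xb0
[6] flags=1001 MI?T → r4=0xeb
[7] flags=1001 HI?F → skip
[8] flags=1000 → (cmp)
[9] flags=1000 LE?T → r1=0x0c
[10] flags=1000 CC?T → r1=0x54

VAL = 0x54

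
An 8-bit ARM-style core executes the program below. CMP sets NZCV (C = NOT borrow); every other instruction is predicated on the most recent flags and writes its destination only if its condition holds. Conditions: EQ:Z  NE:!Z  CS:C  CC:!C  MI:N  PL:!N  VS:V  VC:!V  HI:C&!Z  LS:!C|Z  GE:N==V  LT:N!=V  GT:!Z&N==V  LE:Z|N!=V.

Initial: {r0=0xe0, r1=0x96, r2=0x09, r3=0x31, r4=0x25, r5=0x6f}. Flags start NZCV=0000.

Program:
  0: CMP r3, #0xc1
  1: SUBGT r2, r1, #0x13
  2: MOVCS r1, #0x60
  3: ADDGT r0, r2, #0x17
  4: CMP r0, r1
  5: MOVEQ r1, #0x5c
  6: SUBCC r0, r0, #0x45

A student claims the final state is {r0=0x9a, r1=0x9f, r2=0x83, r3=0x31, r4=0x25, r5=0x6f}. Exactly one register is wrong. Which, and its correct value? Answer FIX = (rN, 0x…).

FIX = (r1, 0x96)

0: ✓ CMP  NZCV=0000
1: ✓ SUBGT  r2←0x83
2: · MOVCS
3: ✓ ADDGT  r0←0x9a
4: ✓ CMP  NZCV=0010
5: · MOVEQ
6: · SUBCC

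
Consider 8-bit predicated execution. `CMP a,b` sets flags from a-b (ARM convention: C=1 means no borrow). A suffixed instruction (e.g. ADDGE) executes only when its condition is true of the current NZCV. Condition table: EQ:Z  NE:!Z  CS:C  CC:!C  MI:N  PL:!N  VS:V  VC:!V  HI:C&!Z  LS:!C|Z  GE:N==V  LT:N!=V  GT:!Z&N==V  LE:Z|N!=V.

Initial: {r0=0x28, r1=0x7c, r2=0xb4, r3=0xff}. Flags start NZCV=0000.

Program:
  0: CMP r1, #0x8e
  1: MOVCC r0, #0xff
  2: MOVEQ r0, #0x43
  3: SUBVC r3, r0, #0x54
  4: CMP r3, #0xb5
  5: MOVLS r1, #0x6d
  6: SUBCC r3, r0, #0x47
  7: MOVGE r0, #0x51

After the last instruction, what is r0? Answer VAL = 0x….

VAL = 0x51

[0] flags=1001 → (cmp)
[1] flags=1001 CC?T → r0=0xff
[2] flags=1001 EQ?F → skip
[3] flags=1001 VC?F → skip
[4] flags=0010 → (cmp)
[5] flags=0010 LS?F → skip
[6] flags=0010 CC?F → skip
[7] flags=0010 GE?T → r0=0x51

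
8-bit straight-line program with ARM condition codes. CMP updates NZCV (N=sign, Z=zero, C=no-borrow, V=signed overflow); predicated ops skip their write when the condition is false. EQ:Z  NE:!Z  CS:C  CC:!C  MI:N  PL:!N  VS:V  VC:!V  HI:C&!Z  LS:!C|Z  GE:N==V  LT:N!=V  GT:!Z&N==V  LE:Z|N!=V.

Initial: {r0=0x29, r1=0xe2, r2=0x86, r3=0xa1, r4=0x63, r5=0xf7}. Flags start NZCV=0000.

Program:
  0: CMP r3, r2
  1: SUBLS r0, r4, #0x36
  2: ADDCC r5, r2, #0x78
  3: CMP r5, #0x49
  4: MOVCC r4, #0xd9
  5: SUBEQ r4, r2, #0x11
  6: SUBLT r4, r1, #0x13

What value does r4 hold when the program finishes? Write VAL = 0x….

[0] flags=0010 → (cmp)
[1] flags=0010 LS?F → skip
[2] flags=0010 CC?F → skip
[3] flags=1010 → (cmp)
[4] flags=1010 CC?F → skip
[5] flags=1010 EQ?F → skip
[6] flags=1010 LT?T → r4=0xcf

VAL = 0xcf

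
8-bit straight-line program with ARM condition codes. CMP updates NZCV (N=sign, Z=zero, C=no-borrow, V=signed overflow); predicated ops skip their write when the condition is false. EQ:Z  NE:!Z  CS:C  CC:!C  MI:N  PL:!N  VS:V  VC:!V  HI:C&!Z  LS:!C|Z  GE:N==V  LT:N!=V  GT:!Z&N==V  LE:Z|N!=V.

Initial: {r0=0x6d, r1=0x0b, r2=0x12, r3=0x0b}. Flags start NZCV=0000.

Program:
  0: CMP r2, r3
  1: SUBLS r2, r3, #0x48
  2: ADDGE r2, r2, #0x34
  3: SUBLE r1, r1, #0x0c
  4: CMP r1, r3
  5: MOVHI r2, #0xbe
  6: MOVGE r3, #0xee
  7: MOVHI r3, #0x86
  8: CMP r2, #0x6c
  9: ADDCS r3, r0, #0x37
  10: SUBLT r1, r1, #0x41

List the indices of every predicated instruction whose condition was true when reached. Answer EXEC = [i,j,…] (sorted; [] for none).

0: ✓ CMP  NZCV=0010
1: · SUBLS
2: ✓ ADDGE  r2←0x46
3: · SUBLE
4: ✓ CMP  NZCV=0110
5: · MOVHI
6: ✓ MOVGE  r3←0xee
7: · MOVHI
8: ✓ CMP  NZCV=1000
9: · ADDCS
10: ✓ SUBLT  r1←0xca

EXEC = [2,6,10]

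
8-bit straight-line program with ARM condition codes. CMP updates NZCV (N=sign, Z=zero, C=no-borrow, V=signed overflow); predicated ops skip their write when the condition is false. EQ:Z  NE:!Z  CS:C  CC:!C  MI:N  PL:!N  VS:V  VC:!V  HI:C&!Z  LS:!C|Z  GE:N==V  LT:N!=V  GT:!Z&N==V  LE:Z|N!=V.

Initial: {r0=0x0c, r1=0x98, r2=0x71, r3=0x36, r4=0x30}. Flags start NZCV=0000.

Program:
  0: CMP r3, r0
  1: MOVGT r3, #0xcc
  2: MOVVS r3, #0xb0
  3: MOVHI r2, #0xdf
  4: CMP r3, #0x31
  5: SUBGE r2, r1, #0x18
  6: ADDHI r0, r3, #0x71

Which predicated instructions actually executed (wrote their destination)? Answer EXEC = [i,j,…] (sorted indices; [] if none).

EXEC = [1,3,6]

0: ✓ CMP  NZCV=0010
1: ✓ MOVGT  r3←0xcc
2: · MOVVS
3: ✓ MOVHI  r2←0xdf
4: ✓ CMP  NZCV=1010
5: · SUBGE
6: ✓ ADDHI  r0←0x3d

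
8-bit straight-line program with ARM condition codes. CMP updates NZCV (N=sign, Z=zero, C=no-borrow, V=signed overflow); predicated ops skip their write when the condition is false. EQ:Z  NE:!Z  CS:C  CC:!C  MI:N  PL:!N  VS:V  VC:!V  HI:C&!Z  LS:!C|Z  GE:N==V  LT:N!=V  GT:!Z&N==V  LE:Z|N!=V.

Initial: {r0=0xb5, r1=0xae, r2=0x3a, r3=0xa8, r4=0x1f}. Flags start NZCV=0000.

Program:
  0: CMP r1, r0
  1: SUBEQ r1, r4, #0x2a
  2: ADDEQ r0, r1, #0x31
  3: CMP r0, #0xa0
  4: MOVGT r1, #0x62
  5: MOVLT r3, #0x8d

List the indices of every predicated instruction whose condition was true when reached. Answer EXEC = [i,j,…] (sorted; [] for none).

EXEC = [4]

[0] flags=1000 → (cmp)
[1] flags=1000 EQ?F → skip
[2] flags=1000 EQ?F → skip
[3] flags=0010 → (cmp)
[4] flags=0010 GT?T → r1=0x62
[5] flags=0010 LT?F → skip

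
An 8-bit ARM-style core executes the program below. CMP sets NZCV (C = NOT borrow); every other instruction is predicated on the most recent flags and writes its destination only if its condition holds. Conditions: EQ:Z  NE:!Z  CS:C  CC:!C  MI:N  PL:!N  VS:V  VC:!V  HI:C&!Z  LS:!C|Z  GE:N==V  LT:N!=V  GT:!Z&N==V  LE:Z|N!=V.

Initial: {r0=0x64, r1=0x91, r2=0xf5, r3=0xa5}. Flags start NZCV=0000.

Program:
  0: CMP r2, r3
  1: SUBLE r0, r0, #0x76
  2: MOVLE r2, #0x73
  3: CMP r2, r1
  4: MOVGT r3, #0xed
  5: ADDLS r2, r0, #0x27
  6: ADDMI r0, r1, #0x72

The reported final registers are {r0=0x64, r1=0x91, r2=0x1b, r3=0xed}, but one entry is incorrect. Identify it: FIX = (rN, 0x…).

FIX = (r2, 0xf5)

[0] flags=0010 → (cmp)
[1] flags=0010 LE?F → skip
[2] flags=0010 LE?F → skip
[3] flags=0010 → (cmp)
[4] flags=0010 GT?T → r3=0xed
[5] flags=0010 LS?F → skip
[6] flags=0010 MI?F → skip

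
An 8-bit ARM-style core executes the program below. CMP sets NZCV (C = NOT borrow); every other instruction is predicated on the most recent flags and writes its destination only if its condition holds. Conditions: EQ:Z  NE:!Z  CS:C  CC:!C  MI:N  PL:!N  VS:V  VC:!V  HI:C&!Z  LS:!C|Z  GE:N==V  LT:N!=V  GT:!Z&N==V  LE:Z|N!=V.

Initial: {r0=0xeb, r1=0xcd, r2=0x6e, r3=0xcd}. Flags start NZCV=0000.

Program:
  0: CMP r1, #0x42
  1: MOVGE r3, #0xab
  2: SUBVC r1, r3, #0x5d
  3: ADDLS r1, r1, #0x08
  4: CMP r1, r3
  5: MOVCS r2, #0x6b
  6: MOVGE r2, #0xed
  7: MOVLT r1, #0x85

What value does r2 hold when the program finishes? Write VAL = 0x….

[0] flags=1010 → (cmp)
[1] flags=1010 GE?F → skip
[2] flags=1010 VC?T → r1=0x70
[3] flags=1010 LS?F → skip
[4] flags=1001 → (cmp)
[5] flags=1001 CS?F → skip
[6] flags=1001 GE?T → r2=0xed
[7] flags=1001 LT?F → skip

VAL = 0xed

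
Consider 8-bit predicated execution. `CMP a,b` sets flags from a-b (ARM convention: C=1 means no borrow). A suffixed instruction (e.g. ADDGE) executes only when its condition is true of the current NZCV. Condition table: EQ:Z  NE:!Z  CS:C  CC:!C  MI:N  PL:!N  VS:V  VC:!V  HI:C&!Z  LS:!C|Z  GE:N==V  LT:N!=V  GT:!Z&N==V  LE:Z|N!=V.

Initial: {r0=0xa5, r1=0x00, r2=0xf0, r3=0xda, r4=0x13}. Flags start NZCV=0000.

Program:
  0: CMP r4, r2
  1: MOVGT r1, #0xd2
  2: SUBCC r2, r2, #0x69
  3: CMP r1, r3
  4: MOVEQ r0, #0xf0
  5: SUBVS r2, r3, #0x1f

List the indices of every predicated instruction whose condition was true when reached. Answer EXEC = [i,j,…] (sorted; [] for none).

0: ✓ CMP  NZCV=0000
1: ✓ MOVGT  r1←0xd2
2: ✓ SUBCC  r2←0x87
3: ✓ CMP  NZCV=1000
4: · MOVEQ
5: · SUBVS

EXEC = [1,2]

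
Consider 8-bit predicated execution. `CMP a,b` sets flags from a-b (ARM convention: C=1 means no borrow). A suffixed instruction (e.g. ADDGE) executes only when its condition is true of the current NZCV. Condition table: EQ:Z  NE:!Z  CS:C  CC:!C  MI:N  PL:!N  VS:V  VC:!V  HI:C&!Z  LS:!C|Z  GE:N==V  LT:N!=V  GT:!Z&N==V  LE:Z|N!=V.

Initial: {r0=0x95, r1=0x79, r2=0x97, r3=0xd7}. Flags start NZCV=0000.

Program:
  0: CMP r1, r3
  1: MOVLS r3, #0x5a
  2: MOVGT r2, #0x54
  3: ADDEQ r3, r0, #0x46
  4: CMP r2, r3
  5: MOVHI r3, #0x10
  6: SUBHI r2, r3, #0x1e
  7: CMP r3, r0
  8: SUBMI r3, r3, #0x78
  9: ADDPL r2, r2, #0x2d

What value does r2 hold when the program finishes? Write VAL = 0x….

VAL = 0x54

0: ✓ CMP  NZCV=1001
1: ✓ MOVLS  r3←0x5a
2: ✓ MOVGT  r2←0x54
3: · ADDEQ
4: ✓ CMP  NZCV=1000
5: · MOVHI
6: · SUBHI
7: ✓ CMP  NZCV=1001
8: ✓ SUBMI  r3←0xe2
9: · ADDPL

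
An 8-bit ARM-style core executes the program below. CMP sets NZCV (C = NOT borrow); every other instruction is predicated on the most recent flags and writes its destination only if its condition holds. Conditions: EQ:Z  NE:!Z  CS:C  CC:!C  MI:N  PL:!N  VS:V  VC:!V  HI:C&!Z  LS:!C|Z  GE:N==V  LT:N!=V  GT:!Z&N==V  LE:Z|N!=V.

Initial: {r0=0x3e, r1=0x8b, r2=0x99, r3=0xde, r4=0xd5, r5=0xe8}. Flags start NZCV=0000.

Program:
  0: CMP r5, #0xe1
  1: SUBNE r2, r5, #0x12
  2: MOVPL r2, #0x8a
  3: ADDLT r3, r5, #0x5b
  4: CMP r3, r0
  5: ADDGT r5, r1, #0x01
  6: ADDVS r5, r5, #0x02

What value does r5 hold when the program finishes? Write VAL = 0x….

[0] flags=0010 → (cmp)
[1] flags=0010 NE?T → r2=0xd6
[2] flags=0010 PL?T → r2=0x8a
[3] flags=0010 LT?F → skip
[4] flags=1010 → (cmp)
[5] flags=1010 GT?F → skip
[6] flags=1010 VS?F → skip

VAL = 0xe8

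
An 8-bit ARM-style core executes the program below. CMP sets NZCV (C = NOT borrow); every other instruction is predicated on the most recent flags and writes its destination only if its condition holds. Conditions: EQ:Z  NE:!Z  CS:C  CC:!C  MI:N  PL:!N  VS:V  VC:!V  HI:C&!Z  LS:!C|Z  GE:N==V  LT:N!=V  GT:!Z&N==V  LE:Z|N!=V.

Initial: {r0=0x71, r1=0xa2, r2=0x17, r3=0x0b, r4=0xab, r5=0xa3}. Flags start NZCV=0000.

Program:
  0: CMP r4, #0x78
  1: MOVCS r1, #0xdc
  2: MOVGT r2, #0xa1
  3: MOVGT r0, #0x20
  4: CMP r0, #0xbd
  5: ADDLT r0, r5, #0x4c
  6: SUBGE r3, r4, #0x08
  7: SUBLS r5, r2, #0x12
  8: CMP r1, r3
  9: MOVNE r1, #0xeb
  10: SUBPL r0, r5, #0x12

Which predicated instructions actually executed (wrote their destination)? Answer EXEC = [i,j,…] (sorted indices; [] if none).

EXEC = [1,6,7,9,10]

[0] flags=0011 → (cmp)
[1] flags=0011 CS?T → r1=0xdc
[2] flags=0011 GT?F → skip
[3] flags=0011 GT?F → skip
[4] flags=1001 → (cmp)
[5] flags=1001 LT?F → skip
[6] flags=1001 GE?T → r3=0xa3
[7] flags=1001 LS?T → r5=0x05
[8] flags=0010 → (cmp)
[9] flags=0010 NE?T → r1=0xeb
[10] flags=0010 PL?T → r0=0xf3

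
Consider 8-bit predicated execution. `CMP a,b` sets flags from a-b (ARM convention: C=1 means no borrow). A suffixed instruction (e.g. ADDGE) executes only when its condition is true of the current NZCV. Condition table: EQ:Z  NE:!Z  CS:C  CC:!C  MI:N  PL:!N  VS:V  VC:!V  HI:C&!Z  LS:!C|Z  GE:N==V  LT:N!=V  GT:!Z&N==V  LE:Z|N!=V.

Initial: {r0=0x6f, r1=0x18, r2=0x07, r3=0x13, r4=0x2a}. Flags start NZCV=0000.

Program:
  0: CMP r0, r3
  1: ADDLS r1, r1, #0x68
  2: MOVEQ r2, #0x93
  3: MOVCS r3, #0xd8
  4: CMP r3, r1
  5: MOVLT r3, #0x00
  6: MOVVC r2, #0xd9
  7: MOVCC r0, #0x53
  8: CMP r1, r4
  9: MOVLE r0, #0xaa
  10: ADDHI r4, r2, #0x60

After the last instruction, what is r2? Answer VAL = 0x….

0: ✓ CMP  NZCV=0010
1: · ADDLS
2: · MOVEQ
3: ✓ MOVCS  r3←0xd8
4: ✓ CMP  NZCV=1010
5: ✓ MOVLT  r3←0x00
6: ✓ MOVVC  r2←0xd9
7: · MOVCC
8: ✓ CMP  NZCV=1000
9: ✓ MOVLE  r0←0xaa
10: · ADDHI

VAL = 0xd9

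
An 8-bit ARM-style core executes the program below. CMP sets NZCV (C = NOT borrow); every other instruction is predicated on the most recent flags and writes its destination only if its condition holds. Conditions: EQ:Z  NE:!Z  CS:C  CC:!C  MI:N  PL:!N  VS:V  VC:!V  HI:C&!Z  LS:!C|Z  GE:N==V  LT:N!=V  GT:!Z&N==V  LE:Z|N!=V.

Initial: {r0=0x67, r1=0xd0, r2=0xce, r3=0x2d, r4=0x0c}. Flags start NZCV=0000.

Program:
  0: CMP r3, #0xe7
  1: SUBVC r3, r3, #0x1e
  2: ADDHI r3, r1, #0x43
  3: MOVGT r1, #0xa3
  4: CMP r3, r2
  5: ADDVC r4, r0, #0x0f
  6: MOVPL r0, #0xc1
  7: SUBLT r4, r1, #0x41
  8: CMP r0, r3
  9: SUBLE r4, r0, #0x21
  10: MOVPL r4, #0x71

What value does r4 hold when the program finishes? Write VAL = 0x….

VAL = 0xa0

[0] flags=0000 → (cmp)
[1] flags=0000 VC?T → r3=0x0f
[2] flags=0000 HI?F → skip
[3] flags=0000 GT?T → r1=0xa3
[4] flags=0000 → (cmp)
[5] flags=0000 VC?T → r4=0x76
[6] flags=0000 PL?T → r0=0xc1
[7] flags=0000 LT?F → skip
[8] flags=1010 → (cmp)
[9] flags=1010 LE?T → r4=0xa0
[10] flags=1010 PL?F → skip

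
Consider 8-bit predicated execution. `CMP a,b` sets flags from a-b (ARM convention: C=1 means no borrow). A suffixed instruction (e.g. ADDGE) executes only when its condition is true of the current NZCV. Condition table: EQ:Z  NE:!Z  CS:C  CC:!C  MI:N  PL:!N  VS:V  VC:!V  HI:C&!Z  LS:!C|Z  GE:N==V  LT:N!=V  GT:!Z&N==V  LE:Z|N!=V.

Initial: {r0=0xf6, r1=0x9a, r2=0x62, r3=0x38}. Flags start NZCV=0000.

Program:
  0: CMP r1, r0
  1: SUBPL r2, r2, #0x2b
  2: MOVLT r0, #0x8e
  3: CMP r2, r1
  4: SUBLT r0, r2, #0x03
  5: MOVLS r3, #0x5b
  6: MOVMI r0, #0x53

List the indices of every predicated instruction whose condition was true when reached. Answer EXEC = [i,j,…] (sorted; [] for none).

[0] flags=1000 → (cmp)
[1] flags=1000 PL?F → skip
[2] flags=1000 LT?T → r0=0x8e
[3] flags=1001 → (cmp)
[4] flags=1001 LT?F → skip
[5] flags=1001 LS?T → r3=0x5b
[6] flags=1001 MI?T → r0=0x53

EXEC = [2,5,6]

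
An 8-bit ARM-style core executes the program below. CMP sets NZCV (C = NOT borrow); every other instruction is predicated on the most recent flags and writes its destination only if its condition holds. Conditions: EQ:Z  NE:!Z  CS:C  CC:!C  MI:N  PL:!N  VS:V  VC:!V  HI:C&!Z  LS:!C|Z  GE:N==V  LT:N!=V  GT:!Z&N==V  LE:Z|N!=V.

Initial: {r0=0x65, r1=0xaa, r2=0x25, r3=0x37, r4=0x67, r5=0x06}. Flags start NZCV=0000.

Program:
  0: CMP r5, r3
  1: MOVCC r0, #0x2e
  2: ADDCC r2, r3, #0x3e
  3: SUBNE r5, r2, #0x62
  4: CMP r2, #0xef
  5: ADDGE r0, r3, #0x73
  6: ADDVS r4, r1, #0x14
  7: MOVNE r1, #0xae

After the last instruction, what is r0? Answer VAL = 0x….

0: ✓ CMP  NZCV=1000
1: ✓ MOVCC  r0←0x2e
2: ✓ ADDCC  r2←0x75
3: ✓ SUBNE  r5←0x13
4: ✓ CMP  NZCV=1001
5: ✓ ADDGE  r0←0xaa
6: ✓ ADDVS  r4←0xbe
7: ✓ MOVNE  r1←0xae

VAL = 0xaa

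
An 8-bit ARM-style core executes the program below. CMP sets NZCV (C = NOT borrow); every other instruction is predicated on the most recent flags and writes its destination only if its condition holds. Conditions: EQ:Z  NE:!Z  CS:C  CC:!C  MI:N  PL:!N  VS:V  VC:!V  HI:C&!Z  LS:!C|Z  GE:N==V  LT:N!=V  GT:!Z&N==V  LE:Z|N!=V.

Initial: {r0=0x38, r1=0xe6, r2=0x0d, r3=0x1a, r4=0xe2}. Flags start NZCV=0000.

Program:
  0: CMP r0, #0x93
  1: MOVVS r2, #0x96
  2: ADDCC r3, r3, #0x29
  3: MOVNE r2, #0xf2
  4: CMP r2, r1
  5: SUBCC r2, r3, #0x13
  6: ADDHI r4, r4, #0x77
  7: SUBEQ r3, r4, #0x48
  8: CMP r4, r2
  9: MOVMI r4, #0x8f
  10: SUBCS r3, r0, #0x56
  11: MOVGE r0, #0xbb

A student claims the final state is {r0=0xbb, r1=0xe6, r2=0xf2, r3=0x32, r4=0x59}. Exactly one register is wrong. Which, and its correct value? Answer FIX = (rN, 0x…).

FIX = (r3, 0x43)

0: ✓ CMP  NZCV=1001
1: ✓ MOVVS  r2←0x96
2: ✓ ADDCC  r3←0x43
3: ✓ MOVNE  r2←0xf2
4: ✓ CMP  NZCV=0010
5: · SUBCC
6: ✓ ADDHI  r4←0x59
7: · SUBEQ
8: ✓ CMP  NZCV=0000
9: · MOVMI
10: · SUBCS
11: ✓ MOVGE  r0←0xbb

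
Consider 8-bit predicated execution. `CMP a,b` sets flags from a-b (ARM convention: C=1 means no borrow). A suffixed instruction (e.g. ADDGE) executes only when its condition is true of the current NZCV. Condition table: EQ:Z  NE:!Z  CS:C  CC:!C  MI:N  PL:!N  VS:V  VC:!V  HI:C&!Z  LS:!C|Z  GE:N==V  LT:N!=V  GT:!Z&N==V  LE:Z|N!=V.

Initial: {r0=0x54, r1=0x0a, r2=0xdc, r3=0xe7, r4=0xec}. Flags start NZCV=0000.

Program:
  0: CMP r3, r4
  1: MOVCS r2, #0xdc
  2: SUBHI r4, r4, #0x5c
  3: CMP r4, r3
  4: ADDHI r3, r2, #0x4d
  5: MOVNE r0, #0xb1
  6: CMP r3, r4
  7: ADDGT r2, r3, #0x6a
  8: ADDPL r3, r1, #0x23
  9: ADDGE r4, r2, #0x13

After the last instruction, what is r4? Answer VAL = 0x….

0: ✓ CMP  NZCV=1000
1: · MOVCS
2: · SUBHI
3: ✓ CMP  NZCV=0010
4: ✓ ADDHI  r3←0x29
5: ✓ MOVNE  r0←0xb1
6: ✓ CMP  NZCV=0000
7: ✓ ADDGT  r2←0x93
8: ✓ ADDPL  r3←0x2d
9: ✓ ADDGE  r4←0xa6

VAL = 0xa6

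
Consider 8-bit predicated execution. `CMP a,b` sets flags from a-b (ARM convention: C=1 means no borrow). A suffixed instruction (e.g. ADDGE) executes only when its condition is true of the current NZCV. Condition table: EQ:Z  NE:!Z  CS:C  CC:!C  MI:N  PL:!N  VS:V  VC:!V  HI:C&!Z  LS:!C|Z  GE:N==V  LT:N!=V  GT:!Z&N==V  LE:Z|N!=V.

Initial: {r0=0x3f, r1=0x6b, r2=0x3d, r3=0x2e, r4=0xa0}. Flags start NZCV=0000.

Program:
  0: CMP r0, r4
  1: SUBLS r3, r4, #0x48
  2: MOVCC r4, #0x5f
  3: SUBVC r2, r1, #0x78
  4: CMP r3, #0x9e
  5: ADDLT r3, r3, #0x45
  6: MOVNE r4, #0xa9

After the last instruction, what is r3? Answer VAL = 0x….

VAL = 0x58

0: ✓ CMP  NZCV=1001
1: ✓ SUBLS  r3←0x58
2: ✓ MOVCC  r4←0x5f
3: · SUBVC
4: ✓ CMP  NZCV=1001
5: · ADDLT
6: ✓ MOVNE  r4←0xa9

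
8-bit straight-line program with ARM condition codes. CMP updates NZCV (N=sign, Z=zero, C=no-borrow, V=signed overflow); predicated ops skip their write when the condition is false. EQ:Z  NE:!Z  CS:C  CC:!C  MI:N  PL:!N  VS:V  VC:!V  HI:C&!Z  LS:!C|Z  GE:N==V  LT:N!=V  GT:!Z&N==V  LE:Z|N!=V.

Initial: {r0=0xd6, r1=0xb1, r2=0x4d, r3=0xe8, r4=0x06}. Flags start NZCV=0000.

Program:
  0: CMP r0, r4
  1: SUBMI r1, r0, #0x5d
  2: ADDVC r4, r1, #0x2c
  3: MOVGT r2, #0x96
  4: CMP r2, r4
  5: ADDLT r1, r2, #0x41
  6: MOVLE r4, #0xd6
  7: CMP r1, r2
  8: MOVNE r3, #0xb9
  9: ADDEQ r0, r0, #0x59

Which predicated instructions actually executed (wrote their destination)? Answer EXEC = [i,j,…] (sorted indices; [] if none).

EXEC = [1,2,8]

[0] flags=1010 → (cmp)
[1] flags=1010 MI?T → r1=0x79
[2] flags=1010 VC?T → r4=0xa5
[3] flags=1010 GT?F → skip
[4] flags=1001 → (cmp)
[5] flags=1001 LT?F → skip
[6] flags=1001 LE?F → skip
[7] flags=0010 → (cmp)
[8] flags=0010 NE?T → r3=0xb9
[9] flags=0010 EQ?F → skip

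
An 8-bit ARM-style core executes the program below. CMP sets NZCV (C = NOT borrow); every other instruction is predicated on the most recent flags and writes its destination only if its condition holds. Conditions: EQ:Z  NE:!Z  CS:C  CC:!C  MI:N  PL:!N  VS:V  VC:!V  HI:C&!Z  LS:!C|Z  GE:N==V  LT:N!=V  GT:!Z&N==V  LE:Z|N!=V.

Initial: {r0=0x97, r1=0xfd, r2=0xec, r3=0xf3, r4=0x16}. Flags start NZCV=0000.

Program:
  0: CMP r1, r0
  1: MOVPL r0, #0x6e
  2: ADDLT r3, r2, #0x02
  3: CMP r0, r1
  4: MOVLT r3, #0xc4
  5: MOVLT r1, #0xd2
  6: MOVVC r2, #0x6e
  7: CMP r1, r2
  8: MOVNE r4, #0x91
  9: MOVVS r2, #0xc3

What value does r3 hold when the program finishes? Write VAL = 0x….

0: ✓ CMP  NZCV=0010
1: ✓ MOVPL  r0←0x6e
2: · ADDLT
3: ✓ CMP  NZCV=0000
4: · MOVLT
5: · MOVLT
6: ✓ MOVVC  r2←0x6e
7: ✓ CMP  NZCV=1010
8: ✓ MOVNE  r4←0x91
9: · MOVVS

VAL = 0xf3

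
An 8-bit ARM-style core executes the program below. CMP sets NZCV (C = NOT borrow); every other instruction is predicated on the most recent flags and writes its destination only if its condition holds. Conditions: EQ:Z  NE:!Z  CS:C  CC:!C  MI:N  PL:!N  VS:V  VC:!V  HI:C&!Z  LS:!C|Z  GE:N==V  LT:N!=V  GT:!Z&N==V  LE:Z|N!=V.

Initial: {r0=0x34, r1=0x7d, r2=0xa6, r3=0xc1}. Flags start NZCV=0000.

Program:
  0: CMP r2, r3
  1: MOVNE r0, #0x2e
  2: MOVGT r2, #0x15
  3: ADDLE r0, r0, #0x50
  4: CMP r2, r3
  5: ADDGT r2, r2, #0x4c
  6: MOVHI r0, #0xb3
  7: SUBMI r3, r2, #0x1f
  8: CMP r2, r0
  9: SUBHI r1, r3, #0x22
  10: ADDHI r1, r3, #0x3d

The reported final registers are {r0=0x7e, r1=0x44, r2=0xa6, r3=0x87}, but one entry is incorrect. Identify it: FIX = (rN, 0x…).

0: ✓ CMP  NZCV=1000
1: ✓ MOVNE  r0←0x2e
2: · MOVGT
3: ✓ ADDLE  r0←0x7e
4: ✓ CMP  NZCV=1000
5: · ADDGT
6: · MOVHI
7: ✓ SUBMI  r3←0x87
8: ✓ CMP  NZCV=0011
9: ✓ SUBHI  r1←0x65
10: ✓ ADDHI  r1←0xc4

FIX = (r1, 0xc4)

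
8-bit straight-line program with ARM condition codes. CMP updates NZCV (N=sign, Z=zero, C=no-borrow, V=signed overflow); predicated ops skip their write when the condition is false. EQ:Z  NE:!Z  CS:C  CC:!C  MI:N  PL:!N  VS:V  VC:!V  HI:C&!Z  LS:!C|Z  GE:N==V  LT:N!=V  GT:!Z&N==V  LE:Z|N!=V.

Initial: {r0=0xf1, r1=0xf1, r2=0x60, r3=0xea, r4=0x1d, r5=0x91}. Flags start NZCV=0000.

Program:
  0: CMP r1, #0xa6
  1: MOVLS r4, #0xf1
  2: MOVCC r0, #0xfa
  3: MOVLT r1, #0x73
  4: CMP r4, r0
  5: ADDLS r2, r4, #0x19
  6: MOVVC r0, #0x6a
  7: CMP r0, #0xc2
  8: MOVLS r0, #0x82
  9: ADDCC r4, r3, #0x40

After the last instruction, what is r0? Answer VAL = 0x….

0: ✓ CMP  NZCV=0010
1: · MOVLS
2: · MOVCC
3: · MOVLT
4: ✓ CMP  NZCV=0000
5: ✓ ADDLS  r2←0x36
6: ✓ MOVVC  r0←0x6a
7: ✓ CMP  NZCV=1001
8: ✓ MOVLS  r0←0x82
9: ✓ ADDCC  r4←0x2a

VAL = 0x82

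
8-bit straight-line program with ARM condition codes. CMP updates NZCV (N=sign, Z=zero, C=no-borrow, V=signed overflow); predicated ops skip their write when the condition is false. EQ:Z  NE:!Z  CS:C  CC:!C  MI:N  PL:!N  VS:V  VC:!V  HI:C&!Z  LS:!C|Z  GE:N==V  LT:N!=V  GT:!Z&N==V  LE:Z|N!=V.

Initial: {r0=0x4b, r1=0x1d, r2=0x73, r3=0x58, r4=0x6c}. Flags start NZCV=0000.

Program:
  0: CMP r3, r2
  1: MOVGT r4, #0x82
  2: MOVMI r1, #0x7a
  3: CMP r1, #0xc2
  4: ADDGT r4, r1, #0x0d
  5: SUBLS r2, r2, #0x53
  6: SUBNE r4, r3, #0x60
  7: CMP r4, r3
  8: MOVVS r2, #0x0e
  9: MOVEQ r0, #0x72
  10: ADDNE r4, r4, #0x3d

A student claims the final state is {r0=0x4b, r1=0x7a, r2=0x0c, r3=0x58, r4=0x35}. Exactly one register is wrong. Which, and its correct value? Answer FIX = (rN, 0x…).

FIX = (r2, 0x20)

[0] flags=1000 → (cmp)
[1] flags=1000 GT?F → skip
[2] flags=1000 MI?T → r1=0x7a
[3] flags=1001 → (cmp)
[4] flags=1001 GT?T → r4=0x87
[5] flags=1001 LS?T → r2=0x20
[6] flags=1001 NE?T → r4=0xf8
[7] flags=1010 → (cmp)
[8] flags=1010 VS?F → skip
[9] flags=1010 EQ?F → skip
[10] flags=1010 NE?T → r4=0x35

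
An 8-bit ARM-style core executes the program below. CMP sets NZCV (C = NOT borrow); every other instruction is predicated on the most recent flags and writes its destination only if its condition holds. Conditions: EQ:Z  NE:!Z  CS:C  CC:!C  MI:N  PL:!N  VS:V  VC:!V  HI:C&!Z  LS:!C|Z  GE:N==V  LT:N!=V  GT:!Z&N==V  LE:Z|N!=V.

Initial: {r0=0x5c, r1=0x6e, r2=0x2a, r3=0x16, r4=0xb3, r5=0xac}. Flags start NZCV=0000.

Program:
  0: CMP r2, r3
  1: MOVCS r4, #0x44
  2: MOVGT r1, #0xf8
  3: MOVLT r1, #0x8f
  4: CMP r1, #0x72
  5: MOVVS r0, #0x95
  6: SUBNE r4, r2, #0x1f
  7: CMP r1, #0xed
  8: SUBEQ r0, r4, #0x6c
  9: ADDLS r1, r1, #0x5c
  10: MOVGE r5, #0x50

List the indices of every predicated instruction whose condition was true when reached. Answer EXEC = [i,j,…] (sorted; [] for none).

0: ✓ CMP  NZCV=0010
1: ✓ MOVCS  r4←0x44
2: ✓ MOVGT  r1←0xf8
3: · MOVLT
4: ✓ CMP  NZCV=1010
5: · MOVVS
6: ✓ SUBNE  r4←0x0b
7: ✓ CMP  NZCV=0010
8: · SUBEQ
9: · ADDLS
10: ✓ MOVGE  r5←0x50

EXEC = [1,2,6,10]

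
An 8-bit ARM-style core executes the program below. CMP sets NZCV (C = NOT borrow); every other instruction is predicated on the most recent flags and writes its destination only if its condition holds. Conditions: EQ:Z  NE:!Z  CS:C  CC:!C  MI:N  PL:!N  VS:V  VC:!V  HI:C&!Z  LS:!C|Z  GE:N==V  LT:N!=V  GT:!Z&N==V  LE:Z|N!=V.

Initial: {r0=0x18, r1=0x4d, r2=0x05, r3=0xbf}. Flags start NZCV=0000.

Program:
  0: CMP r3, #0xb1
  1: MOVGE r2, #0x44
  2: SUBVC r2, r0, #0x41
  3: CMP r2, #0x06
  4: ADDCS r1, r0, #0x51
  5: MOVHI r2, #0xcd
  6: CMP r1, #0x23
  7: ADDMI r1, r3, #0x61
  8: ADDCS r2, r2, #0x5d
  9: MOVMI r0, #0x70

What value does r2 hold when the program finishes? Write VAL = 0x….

VAL = 0x2a

[0] flags=0010 → (cmp)
[1] flags=0010 GE?T → r2=0x44
[2] flags=0010 VC?T → r2=0xd7
[3] flags=1010 → (cmp)
[4] flags=1010 CS?T → r1=0x69
[5] flags=1010 HI?T → r2=0xcd
[6] flags=0010 → (cmp)
[7] flags=0010 MI?F → skip
[8] flags=0010 CS?T → r2=0x2a
[9] flags=0010 MI?F → skip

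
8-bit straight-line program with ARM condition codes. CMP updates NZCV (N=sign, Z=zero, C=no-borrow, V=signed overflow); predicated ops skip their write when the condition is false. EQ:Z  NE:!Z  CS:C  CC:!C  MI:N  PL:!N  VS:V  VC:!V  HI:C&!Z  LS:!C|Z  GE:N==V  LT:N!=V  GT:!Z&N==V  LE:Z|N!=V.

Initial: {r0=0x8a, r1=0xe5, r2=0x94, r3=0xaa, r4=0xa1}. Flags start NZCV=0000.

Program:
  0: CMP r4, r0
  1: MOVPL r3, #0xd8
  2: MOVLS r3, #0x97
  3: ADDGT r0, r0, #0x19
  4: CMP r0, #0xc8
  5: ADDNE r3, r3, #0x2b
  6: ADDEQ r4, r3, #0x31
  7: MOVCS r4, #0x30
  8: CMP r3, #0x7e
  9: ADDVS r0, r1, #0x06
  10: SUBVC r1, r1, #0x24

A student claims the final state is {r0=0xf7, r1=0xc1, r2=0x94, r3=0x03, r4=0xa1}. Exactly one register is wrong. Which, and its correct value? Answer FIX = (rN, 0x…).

FIX = (r0, 0xa3)

[0] flags=0010 → (cmp)
[1] flags=0010 PL?T → r3=0xd8
[2] flags=0010 LS?F → skip
[3] flags=0010 GT?T → r0=0xa3
[4] flags=1000 → (cmp)
[5] flags=1000 NE?T → r3=0x03
[6] flags=1000 EQ?F → skip
[7] flags=1000 CS?F → skip
[8] flags=1000 → (cmp)
[9] flags=1000 VS?F → skip
[10] flags=1000 VC?T → r1=0xc1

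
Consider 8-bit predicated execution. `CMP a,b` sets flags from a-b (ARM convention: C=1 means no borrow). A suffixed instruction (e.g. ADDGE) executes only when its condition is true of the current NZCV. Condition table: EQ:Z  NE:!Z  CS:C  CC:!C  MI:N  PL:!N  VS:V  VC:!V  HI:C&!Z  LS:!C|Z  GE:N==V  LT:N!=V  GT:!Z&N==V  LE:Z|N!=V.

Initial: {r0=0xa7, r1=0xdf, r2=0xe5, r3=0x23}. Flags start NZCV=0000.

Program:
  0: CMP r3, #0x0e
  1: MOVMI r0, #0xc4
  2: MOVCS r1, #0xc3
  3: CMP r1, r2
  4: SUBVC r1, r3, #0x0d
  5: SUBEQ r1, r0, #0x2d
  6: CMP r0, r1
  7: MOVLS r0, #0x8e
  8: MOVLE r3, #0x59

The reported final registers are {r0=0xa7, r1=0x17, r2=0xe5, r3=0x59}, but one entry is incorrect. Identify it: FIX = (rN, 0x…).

[0] flags=0010 → (cmp)
[1] flags=0010 MI?F → skip
[2] flags=0010 CS?T → r1=0xc3
[3] flags=1000 → (cmp)
[4] flags=1000 VC?T → r1=0x16
[5] flags=1000 EQ?F → skip
[6] flags=1010 → (cmp)
[7] flags=1010 LS?F → skip
[8] flags=1010 LE?T → r3=0x59

FIX = (r1, 0x16)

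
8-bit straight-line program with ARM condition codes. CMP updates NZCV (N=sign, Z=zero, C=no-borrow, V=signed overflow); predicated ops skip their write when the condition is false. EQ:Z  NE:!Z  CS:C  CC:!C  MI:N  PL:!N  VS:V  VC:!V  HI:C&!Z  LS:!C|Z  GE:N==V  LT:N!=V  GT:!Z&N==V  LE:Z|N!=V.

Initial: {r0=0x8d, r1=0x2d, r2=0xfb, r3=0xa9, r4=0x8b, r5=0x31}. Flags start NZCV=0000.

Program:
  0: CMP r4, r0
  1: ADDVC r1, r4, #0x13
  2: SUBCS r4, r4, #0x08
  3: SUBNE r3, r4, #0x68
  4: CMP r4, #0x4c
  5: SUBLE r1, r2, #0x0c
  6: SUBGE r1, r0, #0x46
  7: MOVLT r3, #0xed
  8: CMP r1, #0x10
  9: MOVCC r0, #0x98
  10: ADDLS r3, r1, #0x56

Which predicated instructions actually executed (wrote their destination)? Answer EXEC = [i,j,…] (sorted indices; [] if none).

[0] flags=1000 → (cmp)
[1] flags=1000 VC?T → r1=0x9e
[2] flags=1000 CS?F → skip
[3] flags=1000 NE?T → r3=0x23
[4] flags=0011 → (cmp)
[5] flags=0011 LE?T → r1=0xef
[6] flags=0011 GE?F → skip
[7] flags=0011 LT?T → r3=0xed
[8] flags=1010 → (cmp)
[9] flags=1010 CC?F → skip
[10] flags=1010 LS?F → skip

EXEC = [1,3,5,7]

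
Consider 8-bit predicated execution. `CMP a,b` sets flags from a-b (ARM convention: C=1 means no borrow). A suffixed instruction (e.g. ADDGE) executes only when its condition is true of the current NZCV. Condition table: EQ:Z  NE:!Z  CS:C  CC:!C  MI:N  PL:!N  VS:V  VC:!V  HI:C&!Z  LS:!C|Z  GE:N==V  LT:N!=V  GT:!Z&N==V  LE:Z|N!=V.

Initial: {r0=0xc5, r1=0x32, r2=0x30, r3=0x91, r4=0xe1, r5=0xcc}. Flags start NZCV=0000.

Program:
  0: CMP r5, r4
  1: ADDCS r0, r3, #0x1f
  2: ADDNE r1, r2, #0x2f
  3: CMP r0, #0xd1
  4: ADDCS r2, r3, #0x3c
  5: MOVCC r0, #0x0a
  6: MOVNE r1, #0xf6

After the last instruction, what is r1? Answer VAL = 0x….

VAL = 0xf6

[0] flags=1000 → (cmp)
[1] flags=1000 CS?F → skip
[2] flags=1000 NE?T → r1=0x5f
[3] flags=1000 → (cmp)
[4] flags=1000 CS?F → skip
[5] flags=1000 CC?T → r0=0x0a
[6] flags=1000 NE?T → r1=0xf6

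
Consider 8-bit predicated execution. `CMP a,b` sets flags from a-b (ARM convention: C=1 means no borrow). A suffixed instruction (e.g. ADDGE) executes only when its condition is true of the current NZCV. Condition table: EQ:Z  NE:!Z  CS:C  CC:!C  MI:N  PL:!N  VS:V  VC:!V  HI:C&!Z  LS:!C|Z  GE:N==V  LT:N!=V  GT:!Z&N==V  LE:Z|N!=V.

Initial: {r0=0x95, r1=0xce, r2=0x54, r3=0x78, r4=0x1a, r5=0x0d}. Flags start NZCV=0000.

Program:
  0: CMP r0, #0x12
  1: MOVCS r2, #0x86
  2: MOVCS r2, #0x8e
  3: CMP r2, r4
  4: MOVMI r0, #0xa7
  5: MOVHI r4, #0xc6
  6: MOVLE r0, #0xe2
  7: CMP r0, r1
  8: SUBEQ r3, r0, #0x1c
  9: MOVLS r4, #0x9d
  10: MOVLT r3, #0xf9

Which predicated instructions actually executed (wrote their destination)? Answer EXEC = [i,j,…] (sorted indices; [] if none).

EXEC = [1,2,5,6]

[0] flags=1010 → (cmp)
[1] flags=1010 CS?T → r2=0x86
[2] flags=1010 CS?T → r2=0x8e
[3] flags=0011 → (cmp)
[4] flags=0011 MI?F → skip
[5] flags=0011 HI?T → r4=0xc6
[6] flags=0011 LE?T → r0=0xe2
[7] flags=0010 → (cmp)
[8] flags=0010 EQ?F → skip
[9] flags=0010 LS?F → skip
[10] flags=0010 LT?F → skip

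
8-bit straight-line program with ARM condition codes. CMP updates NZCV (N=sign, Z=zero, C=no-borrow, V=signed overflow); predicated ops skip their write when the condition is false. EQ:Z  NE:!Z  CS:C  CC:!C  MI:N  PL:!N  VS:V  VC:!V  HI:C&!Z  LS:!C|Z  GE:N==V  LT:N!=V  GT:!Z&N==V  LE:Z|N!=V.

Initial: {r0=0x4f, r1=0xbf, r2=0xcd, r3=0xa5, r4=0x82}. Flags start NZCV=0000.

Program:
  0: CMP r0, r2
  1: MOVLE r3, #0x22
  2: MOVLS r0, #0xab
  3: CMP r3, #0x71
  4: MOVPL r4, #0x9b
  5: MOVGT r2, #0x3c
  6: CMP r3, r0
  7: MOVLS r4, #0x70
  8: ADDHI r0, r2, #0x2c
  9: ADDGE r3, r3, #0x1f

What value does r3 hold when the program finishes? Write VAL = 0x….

VAL = 0xa5

0: ✓ CMP  NZCV=1001
1: · MOVLE
2: ✓ MOVLS  r0←0xab
3: ✓ CMP  NZCV=0011
4: ✓ MOVPL  r4←0x9b
5: · MOVGT
6: ✓ CMP  NZCV=1000
7: ✓ MOVLS  r4←0x70
8: · ADDHI
9: · ADDGE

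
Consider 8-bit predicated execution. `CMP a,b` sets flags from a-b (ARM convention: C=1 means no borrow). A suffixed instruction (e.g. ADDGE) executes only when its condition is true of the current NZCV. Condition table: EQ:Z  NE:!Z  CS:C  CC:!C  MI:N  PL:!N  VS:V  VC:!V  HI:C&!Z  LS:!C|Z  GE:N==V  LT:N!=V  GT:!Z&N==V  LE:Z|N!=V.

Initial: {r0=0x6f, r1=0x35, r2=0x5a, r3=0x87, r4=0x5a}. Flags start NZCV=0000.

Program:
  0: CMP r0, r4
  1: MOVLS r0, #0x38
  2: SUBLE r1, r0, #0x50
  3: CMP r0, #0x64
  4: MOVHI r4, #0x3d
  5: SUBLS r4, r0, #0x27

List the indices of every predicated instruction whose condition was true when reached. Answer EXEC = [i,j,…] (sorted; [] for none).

0: ✓ CMP  NZCV=0010
1: · MOVLS
2: · SUBLE
3: ✓ CMP  NZCV=0010
4: ✓ MOVHI  r4←0x3d
5: · SUBLS

EXEC = [4]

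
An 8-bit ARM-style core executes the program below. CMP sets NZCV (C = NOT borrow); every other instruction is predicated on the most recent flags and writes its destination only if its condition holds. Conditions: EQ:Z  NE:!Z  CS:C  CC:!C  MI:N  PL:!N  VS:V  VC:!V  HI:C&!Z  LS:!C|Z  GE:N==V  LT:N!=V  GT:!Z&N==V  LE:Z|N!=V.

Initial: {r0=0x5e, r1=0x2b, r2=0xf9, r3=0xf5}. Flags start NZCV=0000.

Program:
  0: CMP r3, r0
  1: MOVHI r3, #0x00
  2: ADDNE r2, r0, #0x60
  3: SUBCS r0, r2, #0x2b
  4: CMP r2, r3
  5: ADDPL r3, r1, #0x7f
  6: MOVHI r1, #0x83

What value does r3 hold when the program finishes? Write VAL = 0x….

[0] flags=1010 → (cmp)
[1] flags=1010 HI?T → r3=0x00
[2] flags=1010 NE?T → r2=0xbe
[3] flags=1010 CS?T → r0=0x93
[4] flags=1010 → (cmp)
[5] flags=1010 PL?F → skip
[6] flags=1010 HI?T → r1=0x83

VAL = 0x00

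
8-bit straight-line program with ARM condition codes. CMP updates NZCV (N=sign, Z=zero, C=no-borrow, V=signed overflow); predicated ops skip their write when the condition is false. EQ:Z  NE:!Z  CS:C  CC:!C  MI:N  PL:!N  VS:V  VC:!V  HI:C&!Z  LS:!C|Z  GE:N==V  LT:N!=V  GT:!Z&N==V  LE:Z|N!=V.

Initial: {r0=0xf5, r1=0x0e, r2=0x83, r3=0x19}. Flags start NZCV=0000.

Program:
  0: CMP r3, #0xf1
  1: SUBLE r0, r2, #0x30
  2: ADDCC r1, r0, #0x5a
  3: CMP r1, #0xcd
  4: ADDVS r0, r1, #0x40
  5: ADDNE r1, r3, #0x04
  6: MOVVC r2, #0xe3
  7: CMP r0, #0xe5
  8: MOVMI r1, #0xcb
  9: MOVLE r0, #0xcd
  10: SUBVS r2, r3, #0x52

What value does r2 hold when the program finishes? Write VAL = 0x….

0: ✓ CMP  NZCV=0000
1: · SUBLE
2: ✓ ADDCC  r1←0x4f
3: ✓ CMP  NZCV=1001
4: ✓ ADDVS  r0←0x8f
5: ✓ ADDNE  r1←0x1d
6: · MOVVC
7: ✓ CMP  NZCV=1000
8: ✓ MOVMI  r1←0xcb
9: ✓ MOVLE  r0←0xcd
10: · SUBVS

VAL = 0x83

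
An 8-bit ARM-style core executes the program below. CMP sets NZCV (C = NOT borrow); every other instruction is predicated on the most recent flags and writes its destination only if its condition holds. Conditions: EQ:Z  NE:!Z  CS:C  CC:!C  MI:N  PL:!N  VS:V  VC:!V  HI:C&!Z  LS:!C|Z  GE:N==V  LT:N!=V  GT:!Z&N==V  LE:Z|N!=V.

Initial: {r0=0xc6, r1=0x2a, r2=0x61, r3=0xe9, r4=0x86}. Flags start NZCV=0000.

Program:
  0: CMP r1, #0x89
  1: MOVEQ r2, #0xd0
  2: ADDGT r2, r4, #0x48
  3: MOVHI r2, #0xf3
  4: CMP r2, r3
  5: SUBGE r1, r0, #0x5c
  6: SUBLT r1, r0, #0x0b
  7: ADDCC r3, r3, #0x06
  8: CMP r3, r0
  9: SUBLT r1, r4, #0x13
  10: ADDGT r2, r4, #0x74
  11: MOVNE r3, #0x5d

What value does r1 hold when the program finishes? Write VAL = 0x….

0: ✓ CMP  NZCV=1001
1: · MOVEQ
2: ✓ ADDGT  r2←0xce
3: · MOVHI
4: ✓ CMP  NZCV=1000
5: · SUBGE
6: ✓ SUBLT  r1←0xbb
7: ✓ ADDCC  r3←0xef
8: ✓ CMP  NZCV=0010
9: · SUBLT
10: ✓ ADDGT  r2←0xfa
11: ✓ MOVNE  r3←0x5d

VAL = 0xbb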